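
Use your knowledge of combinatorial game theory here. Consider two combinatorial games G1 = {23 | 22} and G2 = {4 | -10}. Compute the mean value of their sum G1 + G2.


G1 = {23 | 22}, G2 = {4 | -10}
Each is a switch {a | b} with numbers a > b; its mean value is (a + b)/2, and mean value is additive over game sums: m(G1 + G2) = m(G1) + m(G2).
Mean of G1 = (23 + (22))/2 = 45/2 = 45/2
Mean of G2 = (4 + (-10))/2 = -6/2 = -3
Mean of G1 + G2 = 45/2 + -3 = 39/2

39/2


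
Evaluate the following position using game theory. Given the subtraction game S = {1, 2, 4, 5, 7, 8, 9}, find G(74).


The subtraction set is S = {1, 2, 4, 5, 7, 8, 9}.
G(k) = mex{ G(k - s) : s in S, s <= k }. We compute iteratively: G(0) = 0.
G(1) = mex({0}) = 1
G(2) = mex({0, 1}) = 2
G(3) = mex({1, 2}) = 0
G(4) = mex({0, 2}) = 1
G(5) = mex({0, 1}) = 2
G(6) = mex({1, 2}) = 0
G(7) = mex({0, 2}) = 1
G(8) = mex({0, 1}) = 2
G(9) = mex({0, 1, 2}) = 3
G(10) = mex({0, 1, 2, 3}) = 4
G(11) = mex({0, 1, 2, 3, 4}) = 5
G(12) = mex({0, 1, 2, 4, 5}) = 3
G(13) = mex({0, 1, 2, 3, 5}) = 4
G(14) = mex({0, 1, 2, 3, 4}) = 5
G(15) = mex({0, 1, 2, 4, 5}) = 3
G(16) = mex({1, 2, 3, 5}) = 0
G(17) = mex({0, 2, 3, 4}) = 1
G(18) = mex({0, 1, 3, 4, 5}) = 2
G(19) = mex({1, 2, 3, 4, 5}) = 0
G(20) = mex({0, 2, 3, 4, 5}) = 1
G(21) = mex({0, 1, 3, 4, 5}) = 2
G(22) = mex({1, 2, 3, 4, 5}) = 0
G(23) = mex({0, 2, 3, 5}) = 1
G(24) = mex({0, 1, 3}) = 2
Observe that G(16)..G(24) = 0, 1, 2, 0, 1, 2, 0, 1, 2 repeats G(0)..G(8) = 0, 1, 2, 0, 1, 2, 0, 1, 2.
For k >= max(S) = 9, G(k) is determined by the previous 9 values G(k-9)..G(k-1); a window of 9 consecutive values has recurred shifted by 16, so by induction G(k + 16) = G(k) for all k >= 0: the sequence is periodic from the start with period 16.
One period: G(0..15) = 0, 1, 2, 0, 1, 2, 0, 1, 2, 3, 4, 5, 3, 4, 5, 3.
74 mod 16 = 10, so G(74) = G(10) = 4.

4


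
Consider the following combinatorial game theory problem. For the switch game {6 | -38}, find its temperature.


The game is {6 | -38}, a switch {a | b} with numbers a > b.
Cooling {a | b} by t gives {a - t | b + t}, which stops being hot when a - t = b + t, i.e. at t = (a - b)/2. So the temperature of a switch is (a - b)/2.
Temperature = (Left option - Right option) / 2
= (6 - (-38)) / 2
= 44 / 2
= 22

22


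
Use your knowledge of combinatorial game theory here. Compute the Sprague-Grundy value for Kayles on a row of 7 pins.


Kayles: a move removes 1 or 2 adjacent pins from a contiguous row.
Removing pins from a row of k leaves two independent rows (a, b) with a + b = k - 1 (one pin) or a + b = k - 2 (two pins); an end removal gives a = 0.
By Sprague-Grundy, G(k) = mex{ G(a) XOR G(b) } over all these splits. G(0) = 0.
G(1): splits (0,0):0^0=0 -> mex({0}) = 1
G(2): splits (0,1):0^1=1 (0,0):0^0=0 -> mex({0, 1}) = 2
G(3): splits (0,2):0^2=2 (1,1):1^1=0 (0,1):0^1=1 -> mex({0, 1, 2}) = 3
G(4): splits (0,3):0^3=3 (1,2):1^2=3 (0,2):0^2=2 (1,1):1^1=0 -> mex({0, 2, 3}) = 1
G(5): splits (0,4):0^1=1 (1,3):1^3=2 (2,2):2^2=0 (0,3):0^3=3 (1,2):1^2=3 -> mex({0, 1, 2, 3}) = 4
G(6) = mex({0, 1, 2, 4}) = 3
G(7) = mex({0, 1, 3, 4, 5}) = 2
Therefore G(7) = 2.

2


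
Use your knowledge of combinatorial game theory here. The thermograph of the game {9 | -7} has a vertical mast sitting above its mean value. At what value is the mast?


Game = {9 | -7}, a switch {a | b} with numbers a > b.
Its thermograph has left wall a - t and right wall b + t, which meet at t = (a - b)/2, where both equal (a + b)/2. So the mast (mean value) is at (a + b)/2.
Mean = (9 + (-7))/2 = 2/2 = 1

1


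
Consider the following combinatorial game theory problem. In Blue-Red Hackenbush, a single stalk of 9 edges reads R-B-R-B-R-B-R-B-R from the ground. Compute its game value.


Edges (from ground): R-B-R-B-R-B-R-B-R
By Berlekamp's sign-expansion rule, a Blue-Red Hackenbush stalk has the value of the surreal number whose sign sequence is the edge sequence with B -> + and R -> -.
Sign sequence: -+-+-+-+-
Trace the sign expansion in the surreal number tree, starting from 0:
Edge 1: R (sign -) -> bounds (-inf, 0), value = -1
Edge 2: B (sign +) -> bounds (-1, 0), value = -1/2
Edge 3: R (sign -) -> bounds (-1, -1/2), value = -3/4
Edge 4: B (sign +) -> bounds (-3/4, -1/2), value = -5/8
Edge 5: R (sign -) -> bounds (-3/4, -5/8), value = -11/16
Edge 6: B (sign +) -> bounds (-11/16, -5/8), value = -21/32
Edge 7: R (sign -) -> bounds (-11/16, -21/32), value = -43/64
Edge 8: B (sign +) -> bounds (-43/64, -21/32), value = -85/128
Edge 9: R (sign -) -> bounds (-43/64, -85/128), value = -171/256
Game value = -171/256

-171/256


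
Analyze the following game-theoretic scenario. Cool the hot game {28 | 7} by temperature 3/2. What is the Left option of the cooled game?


Original game: {28 | 7} (a switch {a | b} with a > b).
Cooling by t (for t below the temperature (a - b)/2 = 21/2) taxes each move by t: {a | b} cooled by t is {a - t | b + t}.
Cooling amount: t = 3/2
Cooled Left option: 28 - 3/2 = 53/2
Cooled Right option: 7 + 3/2 = 17/2
Cooled game: {53/2 | 17/2}
Left option = 53/2

53/2


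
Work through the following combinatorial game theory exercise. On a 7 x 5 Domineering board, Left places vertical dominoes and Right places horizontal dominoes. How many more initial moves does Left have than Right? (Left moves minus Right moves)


Board is 7 x 5 (rows x cols).
Left (vertical) placements: (rows-1) * cols = 6 * 5 = 30
Right (horizontal) placements: rows * (cols-1) = 7 * 4 = 28
Advantage = Left - Right = 30 - 28 = 2

2


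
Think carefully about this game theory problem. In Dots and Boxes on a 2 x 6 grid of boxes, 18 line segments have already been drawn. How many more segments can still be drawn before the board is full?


Grid: 2 x 6 boxes, i.e. 3 rows and 7 columns of dots.
Horizontal edges: (rows + 1) * cols = 3 * 6 = 18
Vertical edges: rows * (cols + 1) = 2 * 7 = 14
Total edges: 18 + 14 = 32
Edges drawn: 18
Remaining: 32 - 18 = 14

14


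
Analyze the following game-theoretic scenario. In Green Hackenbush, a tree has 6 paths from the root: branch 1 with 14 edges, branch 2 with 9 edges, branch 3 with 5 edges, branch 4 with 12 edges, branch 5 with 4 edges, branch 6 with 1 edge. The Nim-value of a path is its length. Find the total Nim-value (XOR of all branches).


The tree has 6 branches from the ground vertex.
In Green Hackenbush, the Nim-value of a simple path of length k is k.
Branch 1: length 14, Nim-value = 14
Branch 2: length 9, Nim-value = 9
Branch 3: length 5, Nim-value = 5
Branch 4: length 12, Nim-value = 12
Branch 5: length 4, Nim-value = 4
Branch 6: length 1, Nim-value = 1
Total Nim-value = XOR of all branch values:
0 XOR 14 = 14
14 XOR 9 = 7
7 XOR 5 = 2
2 XOR 12 = 14
14 XOR 4 = 10
10 XOR 1 = 11
Nim-value of the tree = 11

11


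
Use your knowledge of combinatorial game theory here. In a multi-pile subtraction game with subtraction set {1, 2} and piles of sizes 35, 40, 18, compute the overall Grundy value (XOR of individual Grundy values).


Subtraction set: {1, 2}
For this subtraction set, G(n) = n mod 3 (period = max + 1 = 3).
Pile 1 (size 35): G(35) = 35 mod 3 = 2
Pile 2 (size 40): G(40) = 40 mod 3 = 1
Pile 3 (size 18): G(18) = 18 mod 3 = 0
Total Grundy value = XOR of all: 2 XOR 1 XOR 0 = 3

3


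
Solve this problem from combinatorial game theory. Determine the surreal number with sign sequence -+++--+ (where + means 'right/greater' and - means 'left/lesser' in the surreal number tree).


Sign expansion: -+++--+
Rule: track bounds (lo, hi), initially (-inf, +inf). On '+', the current value becomes lo and we move to the simplest number in (value, hi): value + 1 if hi = +inf, otherwise the midpoint (value + hi)/2. On '-', the current value becomes hi and we move to value - 1 if lo = -inf, otherwise the midpoint (lo + value)/2.
Start at 0.
Step 1: sign = -, move left. Bounds: (-inf, 0). Value = -1
Step 2: sign = +, move right. Bounds: (-1, 0). Value = -1/2
Step 3: sign = +, move right. Bounds: (-1/2, 0). Value = -1/4
Step 4: sign = +, move right. Bounds: (-1/4, 0). Value = -1/8
Step 5: sign = -, move left. Bounds: (-1/4, -1/8). Value = -3/16
Step 6: sign = -, move left. Bounds: (-1/4, -3/16). Value = -7/32
Step 7: sign = +, move right. Bounds: (-7/32, -3/16). Value = -13/64
The surreal number with sign expansion -+++--+ is -13/64.

-13/64


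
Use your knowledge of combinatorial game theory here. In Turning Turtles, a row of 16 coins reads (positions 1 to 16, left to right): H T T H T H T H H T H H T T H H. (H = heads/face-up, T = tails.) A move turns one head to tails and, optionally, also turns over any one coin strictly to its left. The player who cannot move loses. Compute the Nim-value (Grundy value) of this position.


Coins: H T T H T H T H H T H H T T H H
Key fact: a single head at position k behaves exactly like a Nim heap of size k (turning it to T and optionally flipping a coin at j < k corresponds to moving the heap from k to j, or to 0), and heads combine as a disjunctive sum (two heads at the same place would cancel, matching j XOR j = 0). So the Nim-value is the XOR of the 1-indexed positions of the heads.
Face-up positions (1-indexed): [1, 4, 6, 8, 9, 11, 12, 15, 16]
XOR 0 with 1: 0 XOR 1 = 1
XOR 1 with 4: 1 XOR 4 = 5
XOR 5 with 6: 5 XOR 6 = 3
XOR 3 with 8: 3 XOR 8 = 11
XOR 11 with 9: 11 XOR 9 = 2
XOR 2 with 11: 2 XOR 11 = 9
XOR 9 with 12: 9 XOR 12 = 5
XOR 5 with 15: 5 XOR 15 = 10
XOR 10 with 16: 10 XOR 16 = 26
Nim-value = 26

26


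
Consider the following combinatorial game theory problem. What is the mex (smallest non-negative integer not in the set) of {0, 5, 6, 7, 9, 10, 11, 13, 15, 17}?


Set = {0, 5, 6, 7, 9, 10, 11, 13, 15, 17}
0 is in the set.
1 is NOT in the set. This is the mex.
mex = 1

1


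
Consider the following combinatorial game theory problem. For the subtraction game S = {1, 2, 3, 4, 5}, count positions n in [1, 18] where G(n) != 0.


Subtraction set S = {1, 2, 3, 4, 5}, so G(n) = n mod 6.
G(n) = 0 when n is a multiple of 6.
Multiples of 6 in [1, 18]: 3
N-positions (nonzero Grundy) = 18 - 3 = 15

15


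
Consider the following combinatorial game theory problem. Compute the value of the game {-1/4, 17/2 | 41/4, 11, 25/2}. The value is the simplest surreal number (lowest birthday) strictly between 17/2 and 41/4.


Left options: {-1/4, 17/2}, max = 17/2
Right options: {41/4, 11, 25/2}, min = 41/4
All options are numbers and max(Left) < min(Right), so by the simplicity theorem the value is the simplest (earliest-born) number strictly between 17/2 and 41/4.
Integers 9 through 10 all lie strictly between 17/2 and 41/4.
Among integers, the simplest (lowest birthday = smallest |n|; 0 is born on day 0, +-n on day n) is 9.
No non-integer in the interval can be simpler: if x is a non-integer in the interval, then floor(x) or ceil(x) also lies in the interval (the interval contains an integer), and both are proper prefixes of x's sign expansion, i.e. born earlier. So the game value is 9.
Game value = 9

9


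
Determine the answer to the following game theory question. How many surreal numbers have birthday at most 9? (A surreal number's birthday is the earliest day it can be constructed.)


Day 0: {|} = 0 is born. Count = 1.
Day n: the number of surreal numbers born by day n is 2^(n+1) - 1.
By day 0: 2^1 - 1 = 1
By day 1: 2^2 - 1 = 3
By day 2: 2^3 - 1 = 7
By day 3: 2^4 - 1 = 15
By day 4: 2^5 - 1 = 31
By day 5: 2^6 - 1 = 63
By day 6: 2^7 - 1 = 127
By day 7: 2^8 - 1 = 255
By day 8: 2^9 - 1 = 511
By day 9: 2^10 - 1 = 1023
By day 9: 1023 surreal numbers.

1023


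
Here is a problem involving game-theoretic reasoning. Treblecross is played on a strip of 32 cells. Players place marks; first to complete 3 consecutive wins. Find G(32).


Treblecross: place X on empty cells; 3-in-a-row wins.
Playing within two cells of an existing X lets the opponent win at once, so sensible play treats the cells i-2..i+2 around each X as dead. The player left with no safe cell loses, so this is a normal-play take-away game on strips of safe cells.
Placing X at cell i (0-indexed) of a strip of k safe cells leaves independent strips of sizes max(0, i-2) and max(0, k-i-3). Hence G(k) = mex{ G(max(0,i-2)) XOR G(max(0,k-i-3)) : 0 <= i < k }, with G(0) = 0.
G(1): splits (0,0):0^0=0 -> mex({0}) = 1
G(2): splits (0,0):0^0=0 -> mex({0}) = 1
G(3): splits (0,0):0^0=0 -> mex({0}) = 1
G(4): splits (0,1):0^1=1 (0,0):0^0=0 -> mex({0, 1}) = 2
G(5): splits (0,2):0^1=1 (0,1):0^1=1 (0,0):0^0=0 -> mex({0, 1}) = 2
G(6) = mex({1}) = 0
G(7) = mex({0, 1, 2}) = 3
G(8) = mex({0, 1, 2}) = 3
G(9) = mex({0, 2}) = 1
G(10) = mex({0, 2, 3}) = 1
G(11) = mex({0, 3}) = 1
G(12) = mex({1, 3}) = 0
G(13) = mex({0, 1, 2, 3}) = 4
G(14) = mex({0, 1, 2}) = 3
G(15) = mex({0, 1, 2}) = 3
G(16) = mex({0, 1, 2, 4}) = 3
G(17) = mex({0, 1, 3, 4}) = 2
G(18) = mex({0, 1, 3, 4}) = 2
G(19) = mex({0, 1, 3, 5}) = 2
G(20) = mex({0, 1, 2, 3, 5}) = 4
G(21) = mex({0, 1, 2, 3, 5}) = 4
G(22) = mex({1, 2, 6}) = 0
G(23) = mex({0, 1, 2, 3, 4, 6}) = 5
G(24) = mex({0, 1, 2, 3, 4}) = 5
G(25) = mex({0, 1, 3, 4, 7}) = 2
G(26) = mex({0, 1, 3, 4, 5, 7}) = 2
G(27) = mex({0, 1, 3, 5}) = 2
G(28) = mex({0, 1, 2, 5}) = 3
G(29) = mex({0, 1, 2, 4, 5, 6}) = 3
G(30) = mex({1, 2, 4, 6}) = 0
G(31) = mex({0, 1, 2, 3, 4, 6}) = 5
G(32) = mex({1, 2, 3, 4, 7}) = 0
Therefore G(32) = 0.

0


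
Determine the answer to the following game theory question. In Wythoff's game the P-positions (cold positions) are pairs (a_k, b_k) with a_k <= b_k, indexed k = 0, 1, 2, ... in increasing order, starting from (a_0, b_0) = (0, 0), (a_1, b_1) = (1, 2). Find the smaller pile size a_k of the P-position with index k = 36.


By Wythoff's theorem, a_k = floor(k * phi) and b_k = floor(k * phi^2) = a_k + k, where phi = (1 + sqrt(5))/2 is the golden ratio.
phi = (1 + sqrt(5))/2 = 1.618034
k = 36
k * phi = 36 * 1.618034 = 58.249224
a_36 = floor(k * phi) = 58

58


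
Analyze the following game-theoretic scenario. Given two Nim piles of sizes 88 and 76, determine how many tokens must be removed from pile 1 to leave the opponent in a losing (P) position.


Piles: 88 and 76
Current XOR: 88 XOR 76 = 20 (non-zero, so this is an N-position).
To make the XOR zero, we need to find a move that balances the piles.
For pile 1 (size 88): target = 88 XOR 20 = 76
We reduce pile 1 from 88 to 76.
Tokens removed: 88 - 76 = 12
Verification: 76 XOR 76 = 0

12


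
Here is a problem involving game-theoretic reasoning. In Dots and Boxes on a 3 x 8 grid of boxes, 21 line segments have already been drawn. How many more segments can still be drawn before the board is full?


Grid: 3 x 8 boxes, i.e. 4 rows and 9 columns of dots.
Horizontal edges: (rows + 1) * cols = 4 * 8 = 32
Vertical edges: rows * (cols + 1) = 3 * 9 = 27
Total edges: 32 + 27 = 59
Edges drawn: 21
Remaining: 59 - 21 = 38

38


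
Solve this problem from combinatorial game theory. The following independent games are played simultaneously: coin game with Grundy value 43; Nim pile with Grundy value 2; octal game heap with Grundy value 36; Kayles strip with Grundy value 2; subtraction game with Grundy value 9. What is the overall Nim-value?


By the Sprague-Grundy theorem, the Grundy value of a sum of games is the XOR of individual Grundy values.
coin game: Grundy value = 43. Running XOR: 0 XOR 43 = 43
Nim pile: Grundy value = 2. Running XOR: 43 XOR 2 = 41
octal game heap: Grundy value = 36. Running XOR: 41 XOR 36 = 13
Kayles strip: Grundy value = 2. Running XOR: 13 XOR 2 = 15
subtraction game: Grundy value = 9. Running XOR: 15 XOR 9 = 6
The combined Grundy value is 6.

6


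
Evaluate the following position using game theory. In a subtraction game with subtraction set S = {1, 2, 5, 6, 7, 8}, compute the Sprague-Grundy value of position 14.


The subtraction set is S = {1, 2, 5, 6, 7, 8}.
G(k) = mex{ G(k - s) : s in S, s <= k }. We compute iteratively: G(0) = 0.
G(1) = mex({0}) = 1
G(2) = mex({0, 1}) = 2
G(3) = mex({1, 2}) = 0
G(4) = mex({0, 2}) = 1
G(5) = mex({0, 1}) = 2
G(6) = mex({0, 1, 2}) = 3
G(7) = mex({0, 1, 2, 3}) = 4
G(8) = mex({0, 1, 2, 3, 4}) = 5
G(9) = mex({0, 1, 2, 4, 5}) = 3
G(10) = mex({0, 1, 2, 3, 5}) = 4
G(11) = mex({0, 1, 2, 3, 4}) = 5
G(12) = mex({1, 2, 3, 4, 5}) = 0
G(13) = mex({0, 2, 3, 4, 5}) = 1
G(14) = mex({0, 1, 3, 4, 5}) = 2
Therefore G(14) = 2.

2


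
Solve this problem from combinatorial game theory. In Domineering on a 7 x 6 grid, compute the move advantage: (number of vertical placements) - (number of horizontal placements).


Board is 7 x 6 (rows x cols).
Left (vertical) placements: (rows-1) * cols = 6 * 6 = 36
Right (horizontal) placements: rows * (cols-1) = 7 * 5 = 35
Advantage = Left - Right = 36 - 35 = 1

1


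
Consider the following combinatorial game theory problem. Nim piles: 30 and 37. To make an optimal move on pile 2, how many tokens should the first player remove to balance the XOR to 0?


Piles: 30 and 37
Current XOR: 30 XOR 37 = 59 (non-zero, so this is an N-position).
To make the XOR zero, we need to find a move that balances the piles.
For pile 2 (size 37): target = 37 XOR 59 = 30
We reduce pile 2 from 37 to 30.
Tokens removed: 37 - 30 = 7
Verification: 30 XOR 30 = 0

7


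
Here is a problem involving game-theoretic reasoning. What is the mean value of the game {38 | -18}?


Game = {38 | -18}, a switch {a | b} with numbers a > b.
Its thermograph has left wall a - t and right wall b + t, which meet at t = (a - b)/2, where both equal (a + b)/2. So the mast (mean value) is at (a + b)/2.
Mean = (38 + (-18))/2 = 20/2 = 10

10


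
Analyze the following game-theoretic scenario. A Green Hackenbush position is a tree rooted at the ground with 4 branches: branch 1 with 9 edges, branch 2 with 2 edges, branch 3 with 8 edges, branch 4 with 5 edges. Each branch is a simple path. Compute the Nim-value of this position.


The tree has 4 branches from the ground vertex.
In Green Hackenbush, the Nim-value of a simple path of length k is k.
Branch 1: length 9, Nim-value = 9
Branch 2: length 2, Nim-value = 2
Branch 3: length 8, Nim-value = 8
Branch 4: length 5, Nim-value = 5
Total Nim-value = XOR of all branch values:
0 XOR 9 = 9
9 XOR 2 = 11
11 XOR 8 = 3
3 XOR 5 = 6
Nim-value of the tree = 6

6


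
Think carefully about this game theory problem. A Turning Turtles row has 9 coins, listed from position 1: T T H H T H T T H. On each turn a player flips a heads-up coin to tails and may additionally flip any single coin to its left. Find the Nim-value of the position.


Coins: T T H H T H T T H
Key fact: a single head at position k behaves exactly like a Nim heap of size k (turning it to T and optionally flipping a coin at j < k corresponds to moving the heap from k to j, or to 0), and heads combine as a disjunctive sum (two heads at the same place would cancel, matching j XOR j = 0). So the Nim-value is the XOR of the 1-indexed positions of the heads.
Face-up positions (1-indexed): [3, 4, 6, 9]
XOR 0 with 3: 0 XOR 3 = 3
XOR 3 with 4: 3 XOR 4 = 7
XOR 7 with 6: 7 XOR 6 = 1
XOR 1 with 9: 1 XOR 9 = 8
Nim-value = 8

8


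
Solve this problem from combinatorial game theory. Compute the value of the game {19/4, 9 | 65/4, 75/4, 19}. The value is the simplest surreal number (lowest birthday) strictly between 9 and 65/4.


Left options: {19/4, 9}, max = 9
Right options: {65/4, 75/4, 19}, min = 65/4
All options are numbers and max(Left) < min(Right), so by the simplicity theorem the value is the simplest (earliest-born) number strictly between 9 and 65/4.
Integers 10 through 16 all lie strictly between 9 and 65/4.
Among integers, the simplest (lowest birthday = smallest |n|; 0 is born on day 0, +-n on day n) is 10.
No non-integer in the interval can be simpler: if x is a non-integer in the interval, then floor(x) or ceil(x) also lies in the interval (the interval contains an integer), and both are proper prefixes of x's sign expansion, i.e. born earlier. So the game value is 10.
Game value = 10

10


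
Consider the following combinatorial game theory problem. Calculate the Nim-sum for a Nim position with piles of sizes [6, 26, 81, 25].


We need the XOR (exclusive or) of all pile sizes.
After XOR-ing pile 1 (size 6): 0 XOR 6 = 6
After XOR-ing pile 2 (size 26): 6 XOR 26 = 28
After XOR-ing pile 3 (size 81): 28 XOR 81 = 77
After XOR-ing pile 4 (size 25): 77 XOR 25 = 84
The Nim-value of this position is 84.

84


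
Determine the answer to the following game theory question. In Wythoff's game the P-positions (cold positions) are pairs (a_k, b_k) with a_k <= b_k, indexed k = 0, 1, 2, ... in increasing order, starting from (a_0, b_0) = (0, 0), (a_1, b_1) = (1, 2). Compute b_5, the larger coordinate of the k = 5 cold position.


By Wythoff's theorem, a_k = floor(k * phi) and b_k = floor(k * phi^2) = a_k + k, where phi = (1 + sqrt(5))/2 is the golden ratio.
phi = (1 + sqrt(5))/2 = 1.618034
phi^2 = phi + 1 = 2.618034
k = 5
k * phi^2 = 5 * 2.618034 = 13.090170
b_5 = floor(k * phi^2) = 13 (check: a_5 + k = 8 + 5 = 13)

13


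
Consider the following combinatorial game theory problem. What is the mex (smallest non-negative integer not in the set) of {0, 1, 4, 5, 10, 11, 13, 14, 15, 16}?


Set = {0, 1, 4, 5, 10, 11, 13, 14, 15, 16}
0 is in the set.
1 is in the set.
2 is NOT in the set. This is the mex.
mex = 2

2


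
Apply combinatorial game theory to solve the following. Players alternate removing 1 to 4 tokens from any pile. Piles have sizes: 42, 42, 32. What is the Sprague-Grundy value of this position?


Subtraction set: {1, 2, 3, 4}
For this subtraction set, G(n) = n mod 5 (period = max + 1 = 5).
Pile 1 (size 42): G(42) = 42 mod 5 = 2
Pile 2 (size 42): G(42) = 42 mod 5 = 2
Pile 3 (size 32): G(32) = 32 mod 5 = 2
Total Grundy value = XOR of all: 2 XOR 2 XOR 2 = 2

2


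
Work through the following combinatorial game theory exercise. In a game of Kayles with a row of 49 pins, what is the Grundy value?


Kayles: a move removes 1 or 2 adjacent pins from a contiguous row.
Removing pins from a row of k leaves two independent rows (a, b) with a + b = k - 1 (one pin) or a + b = k - 2 (two pins); an end removal gives a = 0.
By Sprague-Grundy, G(k) = mex{ G(a) XOR G(b) } over all these splits. G(0) = 0.
G(1): splits (0,0):0^0=0 -> mex({0}) = 1
G(2): splits (0,1):0^1=1 (0,0):0^0=0 -> mex({0, 1}) = 2
G(3): splits (0,2):0^2=2 (1,1):1^1=0 (0,1):0^1=1 -> mex({0, 1, 2}) = 3
G(4): splits (0,3):0^3=3 (1,2):1^2=3 (0,2):0^2=2 (1,1):1^1=0 -> mex({0, 2, 3}) = 1
G(5): splits (0,4):0^1=1 (1,3):1^3=2 (2,2):2^2=0 (0,3):0^3=3 (1,2):1^2=3 -> mex({0, 1, 2, 3}) = 4
G(6) = mex({0, 1, 2, 4}) = 3
G(7) = mex({0, 1, 3, 4, 5}) = 2
G(8) = mex({0, 2, 3, 5, 6}) = 1
G(9) = mex({0, 1, 2, 3, 6, 7}) = 4
G(10) = mex({0, 1, 3, 4, 5, 7}) = 2
G(11) = mex({0, 1, 2, 3, 4, 5}) = 6
G(12) = mex({0, 1, 2, 3, 5, 6, 7}) = 4
G(13) = mex({0, 2, 3, 4, 6, 7}) = 1
G(14) = mex({0, 1, 4, 5, 6, 7}) = 2
G(15) = mex({0, 1, 2, 3, 4, 5, 6}) = 7
G(16) = mex({0, 2, 3, 5, 6, 7}) = 1
G(17) = mex({0, 1, 2, 3, 5, 6, 7}) = 4
G(18) = mex({0, 1, 2, 4, 5, 6}) = 3
G(19) = mex({0, 1, 3, 4, 5, 7}) = 2
G(20) = mex({0, 2, 3, 4, 5, 6, 7}) = 1
G(21) = mex({0, 1, 2, 3, 5, 6, 7}) = 4
G(22) = mex({0, 1, 2, 3, 4, 5, 7}) = 6
G(23) = mex({0, 1, 2, 3, 4, 5, 6}) = 7
G(24) = mex({0, 1, 2, 3, 5, 6, 7}) = 4
G(25) = mex({0, 2, 3, 4, 6, 7}) = 1
G(26) = mex({0, 1, 3, 4, 5, 6, 7}) = 2
G(27) = mex({0, 1, 2, 3, 4, 5, 6, 7}) = 8
G(28) = mex({0, 1, 2, 3, 4, 6, 7, 8}) = 5
G(29) = mex({0, 1, 2, 3, 5, 6, 7, 8, 9}) = 4
G(30) = mex({0, 1, 2, 3, 4, 5, 6, 9, 10}) = 7
G(31) = mex({0, 1, 3, 4, 5, 7, 10, 11}) = 2
G(32) = mex({0, 2, 3, 4, 5, 6, 7, 9, 11}) = 1
G(33) = mex({0, 1, 2, 3, 4, 5, 6, 7, 9, 12}) = 8
G(34) = mex({0, 1, 2, 3, 4, 5, 7, 8, 11, 12}) = 6
G(35) = mex({0, 1, 2, 3, 4, 5, 6, 8, 9, 10, 11}) = 7
G(36) = mex({0, 1, 2, 3, 5, 6, 7, 9, 10}) = 4
G(37) = mex({0, 2, 3, 4, 6, 7, 9, 10, 11, 12}) = 1
G(38) = mex({0, 1, 3, 4, 5, 6, 7, 9, 10, 11, 12}) = 2
G(39) = mex({0, 1, 2, 4, 5, 6, 7, 9, 10, 12, 14}) = 3
G(40) = mex({0, 2, 3, 4, 6, 7, 11, 12, 14}) = 1
G(41) = mex({0, 1, 2, 3, 5, 6, 7, 9, 10, 11, 12}) = 4
G(42) = mex({0, 1, 2, 3, 4, 5, 6, 9, 10}) = 7
G(43) = mex({0, 1, 3, 4, 5, 7, 9, 10, 12, 15}) = 2
G(44) = mex({0, 2, 3, 4, 5, 6, 7, 9, 10, 12, 15}) = 1
G(45) = mex({0, 1, 2, 3, 4, 5, 6, 7, 9, 10, 12, 14}) = 8
G(46) = mex({0, 1, 3, 4, 5, 7, 8, 11, 12, 14}) = 2
G(47) = mex({0, 1, 2, 3, 4, 5, 6, 8, 9, 10, 11, 12}) = 7
G(48) = mex({0, 1, 2, 3, 5, 6, 7, 9, 10}) = 4
G(49) = mex({0, 2, 3, 4, 6, 7, 9, 10, 11, 12, 15}) = 1
Therefore G(49) = 1.

1


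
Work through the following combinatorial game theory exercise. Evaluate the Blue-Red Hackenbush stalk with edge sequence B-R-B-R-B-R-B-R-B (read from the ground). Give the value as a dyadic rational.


Edges (from ground): B-R-B-R-B-R-B-R-B
By Berlekamp's sign-expansion rule, a Blue-Red Hackenbush stalk has the value of the surreal number whose sign sequence is the edge sequence with B -> + and R -> -.
Sign sequence: +-+-+-+-+
Trace the sign expansion in the surreal number tree, starting from 0:
Edge 1: B (sign +) -> bounds (0, +inf), value = 1
Edge 2: R (sign -) -> bounds (0, 1), value = 1/2
Edge 3: B (sign +) -> bounds (1/2, 1), value = 3/4
Edge 4: R (sign -) -> bounds (1/2, 3/4), value = 5/8
Edge 5: B (sign +) -> bounds (5/8, 3/4), value = 11/16
Edge 6: R (sign -) -> bounds (5/8, 11/16), value = 21/32
Edge 7: B (sign +) -> bounds (21/32, 11/16), value = 43/64
Edge 8: R (sign -) -> bounds (21/32, 43/64), value = 85/128
Edge 9: B (sign +) -> bounds (85/128, 43/64), value = 171/256
Game value = 171/256

171/256


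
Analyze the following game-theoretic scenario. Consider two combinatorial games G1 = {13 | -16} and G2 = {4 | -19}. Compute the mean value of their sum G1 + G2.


G1 = {13 | -16}, G2 = {4 | -19}
Each is a switch {a | b} with numbers a > b; its mean value is (a + b)/2, and mean value is additive over game sums: m(G1 + G2) = m(G1) + m(G2).
Mean of G1 = (13 + (-16))/2 = -3/2 = -3/2
Mean of G2 = (4 + (-19))/2 = -15/2 = -15/2
Mean of G1 + G2 = -3/2 + -15/2 = -9

-9


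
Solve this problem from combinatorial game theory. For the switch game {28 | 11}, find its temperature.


The game is {28 | 11}, a switch {a | b} with numbers a > b.
Cooling {a | b} by t gives {a - t | b + t}, which stops being hot when a - t = b + t, i.e. at t = (a - b)/2. So the temperature of a switch is (a - b)/2.
Temperature = (Left option - Right option) / 2
= (28 - (11)) / 2
= 17 / 2
= 17/2

17/2


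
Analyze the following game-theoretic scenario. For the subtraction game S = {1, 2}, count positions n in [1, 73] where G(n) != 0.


Subtraction set S = {1, 2}, so G(n) = n mod 3.
G(n) = 0 when n is a multiple of 3.
Multiples of 3 in [1, 73]: 24
N-positions (nonzero Grundy) = 73 - 24 = 49

49


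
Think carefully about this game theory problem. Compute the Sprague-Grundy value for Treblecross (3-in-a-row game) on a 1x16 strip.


Treblecross: place X on empty cells; 3-in-a-row wins.
Playing within two cells of an existing X lets the opponent win at once, so sensible play treats the cells i-2..i+2 around each X as dead. The player left with no safe cell loses, so this is a normal-play take-away game on strips of safe cells.
Placing X at cell i (0-indexed) of a strip of k safe cells leaves independent strips of sizes max(0, i-2) and max(0, k-i-3). Hence G(k) = mex{ G(max(0,i-2)) XOR G(max(0,k-i-3)) : 0 <= i < k }, with G(0) = 0.
G(1): splits (0,0):0^0=0 -> mex({0}) = 1
G(2): splits (0,0):0^0=0 -> mex({0}) = 1
G(3): splits (0,0):0^0=0 -> mex({0}) = 1
G(4): splits (0,1):0^1=1 (0,0):0^0=0 -> mex({0, 1}) = 2
G(5): splits (0,2):0^1=1 (0,1):0^1=1 (0,0):0^0=0 -> mex({0, 1}) = 2
G(6) = mex({1}) = 0
G(7) = mex({0, 1, 2}) = 3
G(8) = mex({0, 1, 2}) = 3
G(9) = mex({0, 2}) = 1
G(10) = mex({0, 2, 3}) = 1
G(11) = mex({0, 3}) = 1
G(12) = mex({1, 3}) = 0
G(13) = mex({0, 1, 2, 3}) = 4
G(14) = mex({0, 1, 2}) = 3
G(15) = mex({0, 1, 2}) = 3
G(16) = mex({0, 1, 2, 4}) = 3
Therefore G(16) = 3.

3


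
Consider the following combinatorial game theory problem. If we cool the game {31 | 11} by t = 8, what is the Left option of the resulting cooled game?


Original game: {31 | 11} (a switch {a | b} with a > b).
Cooling by t (for t below the temperature (a - b)/2 = 10) taxes each move by t: {a | b} cooled by t is {a - t | b + t}.
Cooling amount: t = 8
Cooled Left option: 31 - 8 = 23
Cooled Right option: 11 + 8 = 19
Cooled game: {23 | 19}
Left option = 23

23


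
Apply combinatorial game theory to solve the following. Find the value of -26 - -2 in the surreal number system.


x = -26, y = -2
x - y = -26 - -2 = -24

-24


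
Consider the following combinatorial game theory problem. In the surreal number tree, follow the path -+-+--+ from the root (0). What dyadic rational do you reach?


Sign expansion: -+-+--+
Rule: track bounds (lo, hi), initially (-inf, +inf). On '+', the current value becomes lo and we move to the simplest number in (value, hi): value + 1 if hi = +inf, otherwise the midpoint (value + hi)/2. On '-', the current value becomes hi and we move to value - 1 if lo = -inf, otherwise the midpoint (lo + value)/2.
Start at 0.
Step 1: sign = -, move left. Bounds: (-inf, 0). Value = -1
Step 2: sign = +, move right. Bounds: (-1, 0). Value = -1/2
Step 3: sign = -, move left. Bounds: (-1, -1/2). Value = -3/4
Step 4: sign = +, move right. Bounds: (-3/4, -1/2). Value = -5/8
Step 5: sign = -, move left. Bounds: (-3/4, -5/8). Value = -11/16
Step 6: sign = -, move left. Bounds: (-3/4, -11/16). Value = -23/32
Step 7: sign = +, move right. Bounds: (-23/32, -11/16). Value = -45/64
The surreal number with sign expansion -+-+--+ is -45/64.

-45/64


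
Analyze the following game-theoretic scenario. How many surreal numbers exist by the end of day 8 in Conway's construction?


Day 0: {|} = 0 is born. Count = 1.
Day n: the number of surreal numbers born by day n is 2^(n+1) - 1.
By day 0: 2^1 - 1 = 1
By day 1: 2^2 - 1 = 3
By day 2: 2^3 - 1 = 7
By day 3: 2^4 - 1 = 15
By day 4: 2^5 - 1 = 31
By day 5: 2^6 - 1 = 63
By day 6: 2^7 - 1 = 127
By day 7: 2^8 - 1 = 255
By day 8: 2^9 - 1 = 511
By day 8: 511 surreal numbers.

511


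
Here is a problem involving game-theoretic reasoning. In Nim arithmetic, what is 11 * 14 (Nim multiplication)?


Nim multiplication is bilinear over XOR: (u XOR v) * w = (u*w) XOR (v*w).
So we split each operand into its bit components and XOR the pairwise Nim products.
11 = 1 + 2 + 8 (as XOR of powers of 2).
14 = 2 + 4 + 8 (as XOR of powers of 2).
Using the standard Nim-product table on single bits:
  2*2 = 3,   2*4 = 8,   2*8 = 12,
  4*4 = 6,   4*8 = 11,  8*8 = 13,
and  1*x = x (identity), k*l = l*k (commutative).
Pairwise Nim products:
  1 * 2 = 2
  1 * 4 = 4
  1 * 8 = 8
  2 * 2 = 3
  2 * 4 = 8
  2 * 8 = 12
  8 * 2 = 12
  8 * 4 = 11
  8 * 8 = 13
XOR them: 2 XOR 4 XOR 8 XOR 3 XOR 8 XOR 12 XOR 12 XOR 11 XOR 13 = 3.
Result: 11 * 14 = 3 (in Nim).

3


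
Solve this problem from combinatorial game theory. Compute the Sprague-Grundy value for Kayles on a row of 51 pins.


Kayles: a move removes 1 or 2 adjacent pins from a contiguous row.
Removing pins from a row of k leaves two independent rows (a, b) with a + b = k - 1 (one pin) or a + b = k - 2 (two pins); an end removal gives a = 0.
By Sprague-Grundy, G(k) = mex{ G(a) XOR G(b) } over all these splits. G(0) = 0.
G(1): splits (0,0):0^0=0 -> mex({0}) = 1
G(2): splits (0,1):0^1=1 (0,0):0^0=0 -> mex({0, 1}) = 2
G(3): splits (0,2):0^2=2 (1,1):1^1=0 (0,1):0^1=1 -> mex({0, 1, 2}) = 3
G(4): splits (0,3):0^3=3 (1,2):1^2=3 (0,2):0^2=2 (1,1):1^1=0 -> mex({0, 2, 3}) = 1
G(5): splits (0,4):0^1=1 (1,3):1^3=2 (2,2):2^2=0 (0,3):0^3=3 (1,2):1^2=3 -> mex({0, 1, 2, 3}) = 4
G(6) = mex({0, 1, 2, 4}) = 3
G(7) = mex({0, 1, 3, 4, 5}) = 2
G(8) = mex({0, 2, 3, 5, 6}) = 1
G(9) = mex({0, 1, 2, 3, 6, 7}) = 4
G(10) = mex({0, 1, 3, 4, 5, 7}) = 2
G(11) = mex({0, 1, 2, 3, 4, 5}) = 6
G(12) = mex({0, 1, 2, 3, 5, 6, 7}) = 4
G(13) = mex({0, 2, 3, 4, 6, 7}) = 1
G(14) = mex({0, 1, 4, 5, 6, 7}) = 2
G(15) = mex({0, 1, 2, 3, 4, 5, 6}) = 7
G(16) = mex({0, 2, 3, 5, 6, 7}) = 1
G(17) = mex({0, 1, 2, 3, 5, 6, 7}) = 4
G(18) = mex({0, 1, 2, 4, 5, 6}) = 3
G(19) = mex({0, 1, 3, 4, 5, 7}) = 2
G(20) = mex({0, 2, 3, 4, 5, 6, 7}) = 1
G(21) = mex({0, 1, 2, 3, 5, 6, 7}) = 4
G(22) = mex({0, 1, 2, 3, 4, 5, 7}) = 6
G(23) = mex({0, 1, 2, 3, 4, 5, 6}) = 7
G(24) = mex({0, 1, 2, 3, 5, 6, 7}) = 4
G(25) = mex({0, 2, 3, 4, 6, 7}) = 1
G(26) = mex({0, 1, 3, 4, 5, 6, 7}) = 2
G(27) = mex({0, 1, 2, 3, 4, 5, 6, 7}) = 8
G(28) = mex({0, 1, 2, 3, 4, 6, 7, 8}) = 5
G(29) = mex({0, 1, 2, 3, 5, 6, 7, 8, 9}) = 4
G(30) = mex({0, 1, 2, 3, 4, 5, 6, 9, 10}) = 7
G(31) = mex({0, 1, 3, 4, 5, 7, 10, 11}) = 2
G(32) = mex({0, 2, 3, 4, 5, 6, 7, 9, 11}) = 1
G(33) = mex({0, 1, 2, 3, 4, 5, 6, 7, 9, 12}) = 8
G(34) = mex({0, 1, 2, 3, 4, 5, 7, 8, 11, 12}) = 6
G(35) = mex({0, 1, 2, 3, 4, 5, 6, 8, 9, 10, 11}) = 7
G(36) = mex({0, 1, 2, 3, 5, 6, 7, 9, 10}) = 4
G(37) = mex({0, 2, 3, 4, 6, 7, 9, 10, 11, 12}) = 1
G(38) = mex({0, 1, 3, 4, 5, 6, 7, 9, 10, 11, 12}) = 2
G(39) = mex({0, 1, 2, 4, 5, 6, 7, 9, 10, 12, 14}) = 3
G(40) = mex({0, 2, 3, 4, 6, 7, 11, 12, 14}) = 1
G(41) = mex({0, 1, 2, 3, 5, 6, 7, 9, 10, 11, 12}) = 4
G(42) = mex({0, 1, 2, 3, 4, 5, 6, 9, 10}) = 7
G(43) = mex({0, 1, 3, 4, 5, 7, 9, 10, 12, 15}) = 2
G(44) = mex({0, 2, 3, 4, 5, 6, 7, 9, 10, 12, 15}) = 1
G(45) = mex({0, 1, 2, 3, 4, 5, 6, 7, 9, 10, 12, 14}) = 8
G(46) = mex({0, 1, 3, 4, 5, 7, 8, 11, 12, 14}) = 2
G(47) = mex({0, 1, 2, 3, 4, 5, 6, 8, 9, 10, 11, 12}) = 7
G(48) = mex({0, 1, 2, 3, 5, 6, 7, 9, 10}) = 4
G(49) = mex({0, 2, 3, 4, 6, 7, 9, 10, 11, 12, 15}) = 1
G(50) = mex({0, 1, 4, 5, 6, 7, 9, 11, 12, 14, 15}) = 2
G(51) = mex({0, 1, 2, 3, 4, 5, 6, 7, 9, 12, 14, 15}) = 8
Therefore G(51) = 8.

8


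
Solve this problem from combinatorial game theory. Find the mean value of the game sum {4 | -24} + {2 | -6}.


G1 = {4 | -24}, G2 = {2 | -6}
Each is a switch {a | b} with numbers a > b; its mean value is (a + b)/2, and mean value is additive over game sums: m(G1 + G2) = m(G1) + m(G2).
Mean of G1 = (4 + (-24))/2 = -20/2 = -10
Mean of G2 = (2 + (-6))/2 = -4/2 = -2
Mean of G1 + G2 = -10 + -2 = -12

-12


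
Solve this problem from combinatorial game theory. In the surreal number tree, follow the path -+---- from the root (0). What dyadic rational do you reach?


Sign expansion: -+----
Rule: track bounds (lo, hi), initially (-inf, +inf). On '+', the current value becomes lo and we move to the simplest number in (value, hi): value + 1 if hi = +inf, otherwise the midpoint (value + hi)/2. On '-', the current value becomes hi and we move to value - 1 if lo = -inf, otherwise the midpoint (lo + value)/2.
Start at 0.
Step 1: sign = -, move left. Bounds: (-inf, 0). Value = -1
Step 2: sign = +, move right. Bounds: (-1, 0). Value = -1/2
Step 3: sign = -, move left. Bounds: (-1, -1/2). Value = -3/4
Step 4: sign = -, move left. Bounds: (-1, -3/4). Value = -7/8
Step 5: sign = -, move left. Bounds: (-1, -7/8). Value = -15/16
Step 6: sign = -, move left. Bounds: (-1, -15/16). Value = -31/32
The surreal number with sign expansion -+---- is -31/32.

-31/32


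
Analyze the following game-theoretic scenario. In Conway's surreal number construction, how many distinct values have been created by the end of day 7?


Day 0: {|} = 0 is born. Count = 1.
Day n: the number of surreal numbers born by day n is 2^(n+1) - 1.
By day 0: 2^1 - 1 = 1
By day 1: 2^2 - 1 = 3
By day 2: 2^3 - 1 = 7
By day 3: 2^4 - 1 = 15
By day 4: 2^5 - 1 = 31
By day 5: 2^6 - 1 = 63
By day 6: 2^7 - 1 = 127
By day 7: 2^8 - 1 = 255
By day 7: 255 surreal numbers.

255


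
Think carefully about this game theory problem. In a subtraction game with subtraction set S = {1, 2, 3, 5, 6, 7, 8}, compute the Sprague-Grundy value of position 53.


The subtraction set is S = {1, 2, 3, 5, 6, 7, 8}.
G(k) = mex{ G(k - s) : s in S, s <= k }. We compute iteratively: G(0) = 0.
G(1) = mex({0}) = 1
G(2) = mex({0, 1}) = 2
G(3) = mex({0, 1, 2}) = 3
G(4) = mex({1, 2, 3}) = 0
G(5) = mex({0, 2, 3}) = 1
G(6) = mex({0, 1, 3}) = 2
G(7) = mex({0, 1, 2}) = 3
G(8) = mex({0, 1, 2, 3}) = 4
G(9) = mex({0, 1, 2, 3, 4}) = 5
G(10) = mex({0, 1, 2, 3, 4, 5}) = 6
G(11) = mex({0, 1, 2, 3, 4, 5, 6}) = 7
G(12) = mex({0, 1, 2, 3, 5, 6, 7}) = 4
G(13) = mex({1, 2, 3, 4, 6, 7}) = 0
G(14) = mex({0, 2, 3, 4, 5, 7}) = 1
G(15) = mex({0, 1, 3, 4, 5, 6}) = 2
G(16) = mex({0, 1, 2, 4, 5, 6, 7}) = 3
G(17) = mex({1, 2, 3, 4, 5, 6, 7}) = 0
G(18) = mex({0, 2, 3, 4, 6, 7}) = 1
G(19) = mex({0, 1, 3, 4, 7}) = 2
G(20) = mex({0, 1, 2, 4}) = 3
Observe that G(13)..G(20) = 0, 1, 2, 3, 0, 1, 2, 3 repeats G(0)..G(7) = 0, 1, 2, 3, 0, 1, 2, 3.
For k >= max(S) = 8, G(k) is determined by the previous 8 values G(k-8)..G(k-1); a window of 8 consecutive values has recurred shifted by 13, so by induction G(k + 13) = G(k) for all k >= 0: the sequence is periodic from the start with period 13.
One period: G(0..12) = 0, 1, 2, 3, 0, 1, 2, 3, 4, 5, 6, 7, 4.
53 mod 13 = 1, so G(53) = G(1) = 1.

1


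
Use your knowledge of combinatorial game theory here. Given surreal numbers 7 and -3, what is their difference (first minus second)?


x = 7, y = -3
x - y = 7 - -3 = 10

10


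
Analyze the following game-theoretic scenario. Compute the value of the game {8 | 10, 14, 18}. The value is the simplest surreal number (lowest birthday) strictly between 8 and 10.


Left options: {8}, max = 8
Right options: {10, 14, 18}, min = 10
All options are numbers and max(Left) < min(Right), so by the simplicity theorem the value is the simplest (earliest-born) number strictly between 8 and 10.
The only integer strictly between 8 and 10 is 9.
No non-integer in the interval can be simpler: if x is a non-integer in the interval, then floor(x) or ceil(x) also lies in the interval (the interval contains an integer), and both are proper prefixes of x's sign expansion, i.e. born earlier. So the game value is 9.
Game value = 9

9


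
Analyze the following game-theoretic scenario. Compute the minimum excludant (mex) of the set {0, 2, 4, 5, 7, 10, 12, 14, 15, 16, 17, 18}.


Set = {0, 2, 4, 5, 7, 10, 12, 14, 15, 16, 17, 18}
0 is in the set.
1 is NOT in the set. This is the mex.
mex = 1

1


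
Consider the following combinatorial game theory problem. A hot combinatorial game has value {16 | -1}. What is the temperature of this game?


The game is {16 | -1}, a switch {a | b} with numbers a > b.
Cooling {a | b} by t gives {a - t | b + t}, which stops being hot when a - t = b + t, i.e. at t = (a - b)/2. So the temperature of a switch is (a - b)/2.
Temperature = (Left option - Right option) / 2
= (16 - (-1)) / 2
= 17 / 2
= 17/2

17/2


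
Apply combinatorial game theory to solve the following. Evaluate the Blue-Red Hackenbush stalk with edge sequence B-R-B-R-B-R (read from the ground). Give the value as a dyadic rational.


Edges (from ground): B-R-B-R-B-R
By Berlekamp's sign-expansion rule, a Blue-Red Hackenbush stalk has the value of the surreal number whose sign sequence is the edge sequence with B -> + and R -> -.
Sign sequence: +-+-+-
Trace the sign expansion in the surreal number tree, starting from 0:
Edge 1: B (sign +) -> bounds (0, +inf), value = 1
Edge 2: R (sign -) -> bounds (0, 1), value = 1/2
Edge 3: B (sign +) -> bounds (1/2, 1), value = 3/4
Edge 4: R (sign -) -> bounds (1/2, 3/4), value = 5/8
Edge 5: B (sign +) -> bounds (5/8, 3/4), value = 11/16
Edge 6: R (sign -) -> bounds (5/8, 11/16), value = 21/32
Game value = 21/32

21/32


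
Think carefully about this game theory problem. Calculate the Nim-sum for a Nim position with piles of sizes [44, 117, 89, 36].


We need the XOR (exclusive or) of all pile sizes.
After XOR-ing pile 1 (size 44): 0 XOR 44 = 44
After XOR-ing pile 2 (size 117): 44 XOR 117 = 89
After XOR-ing pile 3 (size 89): 89 XOR 89 = 0
After XOR-ing pile 4 (size 36): 0 XOR 36 = 36
The Nim-value of this position is 36.

36


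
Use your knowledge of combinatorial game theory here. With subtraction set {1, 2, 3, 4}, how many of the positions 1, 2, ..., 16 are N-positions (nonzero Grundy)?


Subtraction set S = {1, 2, 3, 4}, so G(n) = n mod 5.
G(n) = 0 when n is a multiple of 5.
Multiples of 5 in [1, 16]: 3
N-positions (nonzero Grundy) = 16 - 3 = 13

13


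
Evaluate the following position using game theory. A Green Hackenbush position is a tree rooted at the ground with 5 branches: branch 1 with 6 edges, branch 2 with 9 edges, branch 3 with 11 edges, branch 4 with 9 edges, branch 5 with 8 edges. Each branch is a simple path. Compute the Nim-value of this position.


The tree has 5 branches from the ground vertex.
In Green Hackenbush, the Nim-value of a simple path of length k is k.
Branch 1: length 6, Nim-value = 6
Branch 2: length 9, Nim-value = 9
Branch 3: length 11, Nim-value = 11
Branch 4: length 9, Nim-value = 9
Branch 5: length 8, Nim-value = 8
Total Nim-value = XOR of all branch values:
0 XOR 6 = 6
6 XOR 9 = 15
15 XOR 11 = 4
4 XOR 9 = 13
13 XOR 8 = 5
Nim-value of the tree = 5

5
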